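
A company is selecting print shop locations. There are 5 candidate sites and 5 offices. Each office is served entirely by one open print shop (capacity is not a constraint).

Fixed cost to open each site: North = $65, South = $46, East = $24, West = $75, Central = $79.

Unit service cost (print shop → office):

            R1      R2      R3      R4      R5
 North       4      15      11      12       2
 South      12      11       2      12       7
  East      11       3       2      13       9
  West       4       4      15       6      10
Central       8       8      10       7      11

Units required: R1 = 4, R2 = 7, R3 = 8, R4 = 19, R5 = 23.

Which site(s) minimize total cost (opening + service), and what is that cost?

Open North, East and West; minimum total cost 377.

For any fixed open set, each office goes to its cheapest open site; total = fixed + service.
{North, East, West}: R1→North 4·4=16, R2→East 3·7=21, R3→East 2·8=16, R4→West 6·19=114, R5→North 2·23=46. Service 213; fixed 164; total 377.
{North, East, Central}: R1→North 4·4=16, R2→East 3·7=21, R3→East 2·8=16, R4→Central 7·19=133, R5→North 2·23=46. Service 232; fixed 168; total 400.
{North, South, West}: R1→North 4·4=16, R2→West 4·7=28, R3→South 2·8=16, R4→West 6·19=114, R5→North 2·23=46. Service 220; fixed 186; total 406.
{North, South, East, West, Central}: service 213 + fixed 289 = 502
No other subset beats 377.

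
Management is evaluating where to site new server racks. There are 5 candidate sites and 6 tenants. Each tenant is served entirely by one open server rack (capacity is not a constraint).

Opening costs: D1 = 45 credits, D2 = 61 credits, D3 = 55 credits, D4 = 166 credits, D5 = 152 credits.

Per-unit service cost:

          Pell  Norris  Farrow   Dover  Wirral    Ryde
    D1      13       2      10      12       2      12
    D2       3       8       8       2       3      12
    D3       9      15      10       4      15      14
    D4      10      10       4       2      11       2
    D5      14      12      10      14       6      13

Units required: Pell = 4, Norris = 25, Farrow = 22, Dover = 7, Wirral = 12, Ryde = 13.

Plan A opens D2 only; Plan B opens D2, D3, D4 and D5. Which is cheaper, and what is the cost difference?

Plan A: {D2}: Pell→D2 3·4=12, Norris→D2 8·25=200, Farrow→D2 8·22=176, Dover→D2 2·7=14, Wirral→D2 3·12=36, Ryde→D2 12·13=156. Service 594; fixed 61; total 655.
Plan B: {D2, D3, D4, D5}: Pell→D2 3·4=12, Norris→D2 8·25=200, Farrow→D4 4·22=88, Dover→D2 2·7=14, Wirral→D2 3·12=36, Ryde→D4 2·13=26. Service 376; fixed 434; total 810.
Difference: |655 − 810| = 155.

Plan A is cheaper by 155.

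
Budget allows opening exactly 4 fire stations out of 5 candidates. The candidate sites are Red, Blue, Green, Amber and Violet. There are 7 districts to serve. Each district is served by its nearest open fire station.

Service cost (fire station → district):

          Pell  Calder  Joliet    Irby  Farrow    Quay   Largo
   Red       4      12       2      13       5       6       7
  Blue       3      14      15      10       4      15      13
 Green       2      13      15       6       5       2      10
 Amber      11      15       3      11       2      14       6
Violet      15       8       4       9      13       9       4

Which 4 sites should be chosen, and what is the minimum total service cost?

With exactly 4 open, each district uses its cheapest among the chosen.
{Red, Green, Amber, Violet}: Pell→Green 2, Calder→Violet 8, Joliet→Red 2, Irby→Green 6, Farrow→Amber 2, Quay→Green 2, Largo→Violet 4. Service cost 26.
{Blue, Green, Amber, Violet}: service cost 27
{Red, Blue, Green, Violet}: service cost 28
Among all 5 size-4 choices, {Red, Green, Amber, Violet} is lowest.

Choose Red, Green, Amber and Violet; total service cost 26.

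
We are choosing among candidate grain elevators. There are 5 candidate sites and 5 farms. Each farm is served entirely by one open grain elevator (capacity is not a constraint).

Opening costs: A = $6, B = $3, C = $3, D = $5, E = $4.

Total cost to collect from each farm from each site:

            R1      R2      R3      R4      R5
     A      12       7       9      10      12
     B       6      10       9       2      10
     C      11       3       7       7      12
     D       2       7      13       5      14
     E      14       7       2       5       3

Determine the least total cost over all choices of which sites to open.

Minimum total cost: 26

For any fixed open set, each farm goes to its cheapest open site; total = fixed + service.
{B, C, E}: R1→B 6, R2→C 3, R3→E 2, R4→B 2, R5→E 3. Service 16; fixed 10; total 26.
{B, C, D, E}: R1→D 2, R2→C 3, R3→E 2, R4→B 2, R5→E 3. Service 12; fixed 15; total 27.
{B, E}: service 20 + fixed 7 = 27
{A, B, C, D, E}: R1→D 2, R2→C 3, R3→E 2, R4→B 2, R5→E 3. Service 12; fixed 21; total 33.
No other subset beats 26.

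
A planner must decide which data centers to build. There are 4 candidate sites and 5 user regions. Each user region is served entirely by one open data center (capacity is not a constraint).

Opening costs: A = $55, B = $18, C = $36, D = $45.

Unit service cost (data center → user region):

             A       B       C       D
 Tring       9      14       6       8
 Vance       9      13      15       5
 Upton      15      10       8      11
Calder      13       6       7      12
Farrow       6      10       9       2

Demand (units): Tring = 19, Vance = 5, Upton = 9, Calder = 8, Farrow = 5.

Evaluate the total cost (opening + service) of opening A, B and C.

Each user region is assigned to its cheapest site among the open ones.
{A, B, C}: Tring→C 6·19=114, Vance→A 9·5=45, Upton→C 8·9=72, Calder→B 6·8=48, Farrow→A 6·5=30. Service 309; fixed 109; total 418.

Total cost: 418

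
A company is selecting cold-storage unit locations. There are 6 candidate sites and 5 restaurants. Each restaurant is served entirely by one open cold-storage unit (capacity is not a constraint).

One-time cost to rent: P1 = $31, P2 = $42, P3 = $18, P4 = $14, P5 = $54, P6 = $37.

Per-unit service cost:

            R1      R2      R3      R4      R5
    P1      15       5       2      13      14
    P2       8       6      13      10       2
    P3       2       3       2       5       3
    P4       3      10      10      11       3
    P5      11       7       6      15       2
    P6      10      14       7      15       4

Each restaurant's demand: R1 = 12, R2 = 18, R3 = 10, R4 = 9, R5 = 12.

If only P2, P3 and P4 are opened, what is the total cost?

Each restaurant is assigned to its cheapest site among the open ones.
{P2, P3, P4}: R1→P3 2·12=24, R2→P3 3·18=54, R3→P3 2·10=20, R4→P3 5·9=45, R5→P2 2·12=24. Service 167; fixed 74; total 241.

Total cost: 241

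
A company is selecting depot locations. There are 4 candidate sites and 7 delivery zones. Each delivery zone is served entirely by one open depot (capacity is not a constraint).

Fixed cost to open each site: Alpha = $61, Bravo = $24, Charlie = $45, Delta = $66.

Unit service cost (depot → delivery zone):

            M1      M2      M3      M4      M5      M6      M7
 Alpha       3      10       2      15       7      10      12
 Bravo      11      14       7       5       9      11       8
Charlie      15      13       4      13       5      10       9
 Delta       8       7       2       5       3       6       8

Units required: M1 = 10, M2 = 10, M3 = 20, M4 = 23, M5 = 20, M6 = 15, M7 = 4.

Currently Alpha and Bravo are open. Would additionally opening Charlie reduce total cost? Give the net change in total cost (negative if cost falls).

No — net change +5 (cost rises by 5).

Current service cost with {Alpha, Bravo}: 607.
Adding Charlie: each delivery zone re-picks its cheapest; new service cost 567, saving 40.
Extra fixed cost: 45. Net change = 45 − 40 = 5.
(Totals: 692 → 697.)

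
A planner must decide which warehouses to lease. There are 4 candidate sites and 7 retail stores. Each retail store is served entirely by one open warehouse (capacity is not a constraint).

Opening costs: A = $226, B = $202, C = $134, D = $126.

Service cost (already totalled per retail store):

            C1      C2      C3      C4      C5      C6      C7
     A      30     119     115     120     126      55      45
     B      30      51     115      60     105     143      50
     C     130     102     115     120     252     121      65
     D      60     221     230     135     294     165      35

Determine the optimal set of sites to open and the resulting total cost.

For any fixed open set, each retail store goes to its cheapest open site; total = fixed + service.
{B}: C1→B 30, C2→B 51, C3→B 115, C4→B 60, C5→B 105, C6→B 143, C7→B 50. Service 554; fixed 202; total 756.
{A}: C1→A 30, C2→A 119, C3→A 115, C4→A 120, C5→A 126, C6→A 55, C7→A 45. Service 610; fixed 226; total 836.
{B, D}: service 539 + fixed 328 = 867
{A, B, C, D}: C1→A 30, C2→B 51, C3→A 115, C4→B 60, C5→B 105, C6→A 55, C7→D 35. Service 451; fixed 688; total 1139.
No other subset beats 756.

Open B only; minimum total cost 756.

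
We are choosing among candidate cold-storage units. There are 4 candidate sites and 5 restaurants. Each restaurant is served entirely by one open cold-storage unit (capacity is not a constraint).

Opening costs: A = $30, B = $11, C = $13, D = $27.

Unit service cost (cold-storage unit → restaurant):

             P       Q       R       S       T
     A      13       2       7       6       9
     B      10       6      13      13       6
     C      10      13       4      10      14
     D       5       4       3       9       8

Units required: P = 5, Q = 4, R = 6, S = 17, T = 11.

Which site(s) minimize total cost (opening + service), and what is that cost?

Open A, B and D; minimum total cost 287.

For any fixed open set, each restaurant goes to its cheapest open site; total = fixed + service.
{A, B, D}: P→D 5·5=25, Q→A 2·4=8, R→D 3·6=18, S→A 6·17=102, T→B 6·11=66. Service 219; fixed 68; total 287.
{A, D}: service 241 + fixed 57 = 298
{A, B, C, D}: P→D 5·5=25, Q→A 2·4=8, R→D 3·6=18, S→A 6·17=102, T→B 6·11=66. Service 219; fixed 81; total 300.
{B}: service 439 + fixed 11 = 450
No other subset beats 287.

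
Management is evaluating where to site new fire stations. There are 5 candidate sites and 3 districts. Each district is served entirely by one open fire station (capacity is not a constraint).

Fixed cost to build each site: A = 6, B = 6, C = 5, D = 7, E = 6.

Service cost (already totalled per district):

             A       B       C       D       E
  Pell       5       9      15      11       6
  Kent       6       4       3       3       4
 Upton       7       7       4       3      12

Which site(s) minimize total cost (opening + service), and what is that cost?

Open A and C; minimum total cost 23.

For any fixed open set, each district goes to its cheapest open site; total = fixed + service.
{A, C}: Pell→A 5, Kent→C 3, Upton→C 4. Service 12; fixed 11; total 23.
{A}: service 18 + fixed 6 = 24
{A, D}: service 11 + fixed 13 = 24
{A, B, C, D, E}: Pell→A 5, Kent→C 3, Upton→D 3. Service 11; fixed 30; total 41.
No other subset beats 23.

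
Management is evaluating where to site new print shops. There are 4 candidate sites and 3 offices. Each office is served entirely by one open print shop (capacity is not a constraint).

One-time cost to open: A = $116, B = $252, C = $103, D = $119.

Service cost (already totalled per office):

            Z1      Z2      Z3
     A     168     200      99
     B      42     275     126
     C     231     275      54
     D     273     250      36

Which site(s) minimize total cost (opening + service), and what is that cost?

For any fixed open set, each office goes to its cheapest open site; total = fixed + service.
{A}: Z1→A 168, Z2→A 200, Z3→A 99. Service 467; fixed 116; total 583.
{A, D}: Z1→A 168, Z2→A 200, Z3→D 36. Service 404; fixed 235; total 639.
{A, C}: Z1→A 168, Z2→A 200, Z3→C 54. Service 422; fixed 219; total 641.
{A, B, C, D}: Z1→B 42, Z2→A 200, Z3→D 36. Service 278; fixed 590; total 868.
No other subset beats 583.

Open A only; minimum total cost 583.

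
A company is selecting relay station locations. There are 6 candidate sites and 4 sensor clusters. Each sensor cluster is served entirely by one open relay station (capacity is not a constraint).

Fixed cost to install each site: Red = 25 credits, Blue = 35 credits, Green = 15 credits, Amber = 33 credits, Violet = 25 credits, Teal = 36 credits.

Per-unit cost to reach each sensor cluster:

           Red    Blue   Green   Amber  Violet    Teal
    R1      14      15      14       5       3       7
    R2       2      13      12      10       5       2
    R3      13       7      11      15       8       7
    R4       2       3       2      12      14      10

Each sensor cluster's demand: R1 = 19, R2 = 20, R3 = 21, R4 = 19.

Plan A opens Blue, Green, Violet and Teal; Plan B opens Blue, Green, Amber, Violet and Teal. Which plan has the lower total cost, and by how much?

Plan A: {Blue, Green, Violet, Teal}: R1→Violet 3·19=57, R2→Teal 2·20=40, R3→Blue 7·21=147, R4→Green 2·19=38. Service 282; fixed 111; total 393.
Plan B: {Blue, Green, Amber, Violet, Teal}: R1→Violet 3·19=57, R2→Teal 2·20=40, R3→Blue 7·21=147, R4→Green 2·19=38. Service 282; fixed 144; total 426.
Difference: |393 − 426| = 33.

Plan A is cheaper by 33.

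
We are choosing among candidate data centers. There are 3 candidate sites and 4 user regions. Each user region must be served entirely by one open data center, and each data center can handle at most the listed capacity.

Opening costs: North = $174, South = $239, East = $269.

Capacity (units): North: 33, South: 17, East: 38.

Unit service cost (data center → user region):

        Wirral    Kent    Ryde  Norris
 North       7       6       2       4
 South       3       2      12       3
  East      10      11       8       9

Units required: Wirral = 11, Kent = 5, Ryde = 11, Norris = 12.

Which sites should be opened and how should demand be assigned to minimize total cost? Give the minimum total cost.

Minimum total cost: 526

Open {North, South}: Wirral→South 3·11=33, Kent→South 2·5=10, Ryde→North 2·11=22, Norris→North 4·12=48.
Loads: North carries 23/33, South carries 16/17. Service 113; fixed 413; total 526.
Next best feasible plan costs 546.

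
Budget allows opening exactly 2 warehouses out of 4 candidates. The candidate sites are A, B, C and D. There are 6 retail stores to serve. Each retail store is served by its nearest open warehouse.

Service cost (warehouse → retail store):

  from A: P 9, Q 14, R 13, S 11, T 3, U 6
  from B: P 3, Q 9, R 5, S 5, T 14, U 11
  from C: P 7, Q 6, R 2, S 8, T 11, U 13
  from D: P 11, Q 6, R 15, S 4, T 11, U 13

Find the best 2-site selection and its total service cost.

Choose A and B; total service cost 31.

With exactly 2 open, each retail store uses its cheapest among the chosen.
{A, B}: P→B 3, Q→B 9, R→B 5, S→B 5, T→A 3, U→A 6. Service cost 31.
{A, C}: service cost 32
{B, C}: service cost 38
Among all 6 size-2 choices, {A, B} is lowest.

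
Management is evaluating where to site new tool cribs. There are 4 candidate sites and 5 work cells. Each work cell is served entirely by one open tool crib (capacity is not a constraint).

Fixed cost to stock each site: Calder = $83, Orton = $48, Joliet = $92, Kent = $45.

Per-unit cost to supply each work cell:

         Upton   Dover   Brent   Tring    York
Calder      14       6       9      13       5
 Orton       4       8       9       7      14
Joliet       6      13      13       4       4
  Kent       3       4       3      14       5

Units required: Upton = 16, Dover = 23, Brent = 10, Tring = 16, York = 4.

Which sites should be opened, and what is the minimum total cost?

For any fixed open set, each work cell goes to its cheapest open site; total = fixed + service.
{Joliet, Kent}: Upton→Kent 3·16=48, Dover→Kent 4·23=92, Brent→Kent 3·10=30, Tring→Joliet 4·16=64, York→Joliet 4·4=16. Service 250; fixed 137; total 387.
{Orton, Kent}: service 302 + fixed 93 = 395
{Orton, Joliet, Kent}: service 250 + fixed 185 = 435
{Calder, Orton, Joliet, Kent}: Upton→Kent 3·16=48, Dover→Kent 4·23=92, Brent→Kent 3·10=30, Tring→Joliet 4·16=64, York→Joliet 4·4=16. Service 250; fixed 268; total 518.
No other subset beats 387.

Open Joliet and Kent; minimum total cost 387.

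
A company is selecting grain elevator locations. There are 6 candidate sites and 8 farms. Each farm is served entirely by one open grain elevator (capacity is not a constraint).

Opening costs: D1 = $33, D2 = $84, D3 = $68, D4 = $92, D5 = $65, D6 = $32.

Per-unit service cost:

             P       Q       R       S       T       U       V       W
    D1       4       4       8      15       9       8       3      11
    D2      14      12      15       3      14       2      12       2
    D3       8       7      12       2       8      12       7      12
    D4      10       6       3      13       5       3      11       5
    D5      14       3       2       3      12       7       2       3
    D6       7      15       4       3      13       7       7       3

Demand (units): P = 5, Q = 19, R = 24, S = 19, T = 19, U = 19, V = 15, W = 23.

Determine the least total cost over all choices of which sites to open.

Minimum total cost: 620

For any fixed open set, each farm goes to its cheapest open site; total = fixed + service.
{D4, D5}: P→D4 10·5=50, Q→D5 3·19=57, R→D5 2·24=48, S→D5 3·19=57, T→D4 5·19=95, U→D4 3·19=57, V→D5 2·15=30, W→D5 3·23=69. Service 463; fixed 157; total 620.
{D1, D4, D5}: service 433 + fixed 190 = 623
{D4, D5, D6}: P→D6 7·5=35, Q→D5 3·19=57, R→D5 2·24=48, S→D5 3·19=57, T→D4 5·19=95, U→D4 3·19=57, V→D5 2·15=30, W→D5 3·23=69. Service 448; fixed 189; total 637.
{D1, D2, D3, D4, D5, D6}: service 372 + fixed 374 = 746
No other subset beats 620.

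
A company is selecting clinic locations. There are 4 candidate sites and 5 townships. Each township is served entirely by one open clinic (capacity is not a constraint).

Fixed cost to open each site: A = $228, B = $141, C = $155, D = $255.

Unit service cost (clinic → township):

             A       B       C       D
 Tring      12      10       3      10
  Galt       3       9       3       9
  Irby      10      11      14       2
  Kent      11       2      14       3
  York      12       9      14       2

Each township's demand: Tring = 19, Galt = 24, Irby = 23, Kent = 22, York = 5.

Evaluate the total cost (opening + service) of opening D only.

Each township is assigned to its cheapest site among the open ones.
{D}: Tring→D 10·19=190, Galt→D 9·24=216, Irby→D 2·23=46, Kent→D 3·22=66, York→D 2·5=10. Service 528; fixed 255; total 783.

Total cost: 783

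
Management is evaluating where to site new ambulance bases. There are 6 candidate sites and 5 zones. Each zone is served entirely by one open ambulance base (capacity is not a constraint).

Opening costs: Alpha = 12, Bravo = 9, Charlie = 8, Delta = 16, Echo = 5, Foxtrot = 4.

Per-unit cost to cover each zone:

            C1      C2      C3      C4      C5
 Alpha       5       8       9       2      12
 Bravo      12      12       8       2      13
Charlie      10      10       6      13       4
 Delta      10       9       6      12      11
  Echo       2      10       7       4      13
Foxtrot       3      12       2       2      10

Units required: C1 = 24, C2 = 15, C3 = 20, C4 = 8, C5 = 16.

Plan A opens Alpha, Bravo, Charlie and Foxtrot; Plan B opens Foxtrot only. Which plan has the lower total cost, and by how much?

Plan A is cheaper by 127.

Plan A: {Alpha, Bravo, Charlie, Foxtrot}: C1→Foxtrot 3·24=72, C2→Alpha 8·15=120, C3→Foxtrot 2·20=40, C4→Alpha 2·8=16, C5→Charlie 4·16=64. Service 312; fixed 33; total 345.
Plan B: {Foxtrot}: C1→Foxtrot 3·24=72, C2→Foxtrot 12·15=180, C3→Foxtrot 2·20=40, C4→Foxtrot 2·8=16, C5→Foxtrot 10·16=160. Service 468; fixed 4; total 472.
Difference: |345 − 472| = 127.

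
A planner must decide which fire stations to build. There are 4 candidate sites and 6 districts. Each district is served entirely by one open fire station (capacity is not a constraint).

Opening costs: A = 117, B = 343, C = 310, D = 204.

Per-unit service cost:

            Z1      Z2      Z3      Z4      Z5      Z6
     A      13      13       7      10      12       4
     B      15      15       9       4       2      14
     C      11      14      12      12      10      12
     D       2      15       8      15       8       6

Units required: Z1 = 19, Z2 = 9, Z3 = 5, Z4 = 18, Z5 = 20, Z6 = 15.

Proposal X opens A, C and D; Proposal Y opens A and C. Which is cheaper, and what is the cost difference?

Proposal X is cheaper by 7.

Proposal X: {A, C, D}: Z1→D 2·19=38, Z2→A 13·9=117, Z3→A 7·5=35, Z4→A 10·18=180, Z5→D 8·20=160, Z6→A 4·15=60. Service 590; fixed 631; total 1221.
Proposal Y: {A, C}: Z1→C 11·19=209, Z2→A 13·9=117, Z3→A 7·5=35, Z4→A 10·18=180, Z5→C 10·20=200, Z6→A 4·15=60. Service 801; fixed 427; total 1228.
Difference: |1221 − 1228| = 7.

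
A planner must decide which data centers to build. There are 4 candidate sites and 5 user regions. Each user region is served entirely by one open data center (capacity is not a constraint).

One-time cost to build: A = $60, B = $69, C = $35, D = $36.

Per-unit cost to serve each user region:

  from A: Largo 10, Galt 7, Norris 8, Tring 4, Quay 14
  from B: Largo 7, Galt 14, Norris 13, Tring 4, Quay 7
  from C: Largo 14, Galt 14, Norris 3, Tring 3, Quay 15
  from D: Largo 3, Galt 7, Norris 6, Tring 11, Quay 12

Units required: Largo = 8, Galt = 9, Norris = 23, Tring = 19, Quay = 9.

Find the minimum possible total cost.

Minimum total cost: 392

For any fixed open set, each user region goes to its cheapest open site; total = fixed + service.
{C, D}: Largo→D 3·8=24, Galt→D 7·9=63, Norris→C 3·23=69, Tring→C 3·19=57, Quay→D 12·9=108. Service 321; fixed 71; total 392.
{B, C, D}: Largo→D 3·8=24, Galt→D 7·9=63, Norris→C 3·23=69, Tring→C 3·19=57, Quay→B 7·9=63. Service 276; fixed 140; total 416.
{A, C, D}: service 321 + fixed 131 = 452
{A, B, C, D}: service 276 + fixed 200 = 476
(All 15 nonempty subsets were checked; C and D is lowest.)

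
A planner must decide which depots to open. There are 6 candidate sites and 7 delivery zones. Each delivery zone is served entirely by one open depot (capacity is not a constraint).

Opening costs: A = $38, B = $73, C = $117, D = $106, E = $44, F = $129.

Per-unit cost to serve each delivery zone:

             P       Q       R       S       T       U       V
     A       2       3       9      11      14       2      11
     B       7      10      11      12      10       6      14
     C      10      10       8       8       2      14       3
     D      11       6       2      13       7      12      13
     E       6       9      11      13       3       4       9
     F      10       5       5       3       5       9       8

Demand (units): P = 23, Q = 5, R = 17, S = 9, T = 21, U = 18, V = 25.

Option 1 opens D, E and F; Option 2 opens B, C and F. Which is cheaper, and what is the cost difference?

Option 1 is cheaper by 4.

Option 1: {D, E, F}: P→E 6·23=138, Q→F 5·5=25, R→D 2·17=34, S→F 3·9=27, T→E 3·21=63, U→E 4·18=72, V→F 8·25=200. Service 559; fixed 279; total 838.
Option 2: {B, C, F}: P→B 7·23=161, Q→F 5·5=25, R→F 5·17=85, S→F 3·9=27, T→C 2·21=42, U→B 6·18=108, V→C 3·25=75. Service 523; fixed 319; total 842.
Difference: |838 − 842| = 4.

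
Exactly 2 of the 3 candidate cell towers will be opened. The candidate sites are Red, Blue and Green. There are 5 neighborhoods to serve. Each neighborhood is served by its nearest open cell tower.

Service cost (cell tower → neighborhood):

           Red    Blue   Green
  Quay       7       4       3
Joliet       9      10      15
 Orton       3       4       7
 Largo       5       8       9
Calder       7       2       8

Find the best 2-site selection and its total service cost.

Choose Red and Blue; total service cost 23.

With exactly 2 open, each neighborhood uses its cheapest among the chosen.
{Red, Blue}: Quay→Blue 4, Joliet→Red 9, Orton→Red 3, Largo→Red 5, Calder→Blue 2. Service cost 23.
{Red, Green}: service cost 27
{Blue, Green}: service cost 27
Among all 3 size-2 choices, {Red, Blue} is lowest.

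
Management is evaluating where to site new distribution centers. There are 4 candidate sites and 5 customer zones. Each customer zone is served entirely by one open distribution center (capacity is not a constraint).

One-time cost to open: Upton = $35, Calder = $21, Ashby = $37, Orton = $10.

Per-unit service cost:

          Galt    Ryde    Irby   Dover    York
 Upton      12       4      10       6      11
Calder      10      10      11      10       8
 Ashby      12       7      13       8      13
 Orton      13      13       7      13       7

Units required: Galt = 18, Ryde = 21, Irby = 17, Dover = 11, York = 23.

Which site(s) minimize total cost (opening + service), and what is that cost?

For any fixed open set, each customer zone goes to its cheapest open site; total = fixed + service.
{Upton, Calder, Orton}: Galt→Calder 10·18=180, Ryde→Upton 4·21=84, Irby→Orton 7·17=119, Dover→Upton 6·11=66, York→Orton 7·23=161. Service 610; fixed 66; total 676.
{Upton, Orton}: Galt→Upton 12·18=216, Ryde→Upton 4·21=84, Irby→Orton 7·17=119, Dover→Upton 6·11=66, York→Orton 7·23=161. Service 646; fixed 45; total 691.
{Upton, Calder, Ashby, Orton}: Galt→Calder 10·18=180, Ryde→Upton 4·21=84, Irby→Orton 7·17=119, Dover→Upton 6·11=66, York→Orton 7·23=161. Service 610; fixed 103; total 713.
{Orton}: service 930 + fixed 10 = 940
No other subset beats 676.

Open Upton, Calder and Orton; minimum total cost 676.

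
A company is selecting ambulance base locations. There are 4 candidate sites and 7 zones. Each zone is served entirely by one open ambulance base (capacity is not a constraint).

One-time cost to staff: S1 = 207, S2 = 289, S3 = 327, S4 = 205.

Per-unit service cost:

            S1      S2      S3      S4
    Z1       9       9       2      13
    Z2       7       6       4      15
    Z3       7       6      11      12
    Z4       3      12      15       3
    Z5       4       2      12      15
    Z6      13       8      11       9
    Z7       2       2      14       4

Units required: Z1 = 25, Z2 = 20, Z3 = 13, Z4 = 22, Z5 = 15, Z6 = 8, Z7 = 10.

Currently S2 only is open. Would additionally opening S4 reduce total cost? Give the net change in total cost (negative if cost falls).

No — net change +7 (cost rises by 7).

Current service cost with {S2}: 801.
Adding S4: each zone re-picks its cheapest; new service cost 603, saving 198.
Extra fixed cost: 205. Net change = 205 − 198 = 7.
(Totals: 1090 → 1097.)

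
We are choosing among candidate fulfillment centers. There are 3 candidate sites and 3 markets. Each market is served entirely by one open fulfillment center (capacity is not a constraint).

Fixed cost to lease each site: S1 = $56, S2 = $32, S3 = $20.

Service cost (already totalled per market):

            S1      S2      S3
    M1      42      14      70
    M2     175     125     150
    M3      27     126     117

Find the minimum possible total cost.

Minimum total cost: 254

For any fixed open set, each market goes to its cheapest open site; total = fixed + service.
{S1, S2}: M1→S2 14, M2→S2 125, M3→S1 27. Service 166; fixed 88; total 254.
{S1, S2, S3}: service 166 + fixed 108 = 274
{S1, S3}: service 219 + fixed 76 = 295
{S3}: M1→S3 70, M2→S3 150, M3→S3 117. Service 337; fixed 20; total 357.
No other subset beats 254.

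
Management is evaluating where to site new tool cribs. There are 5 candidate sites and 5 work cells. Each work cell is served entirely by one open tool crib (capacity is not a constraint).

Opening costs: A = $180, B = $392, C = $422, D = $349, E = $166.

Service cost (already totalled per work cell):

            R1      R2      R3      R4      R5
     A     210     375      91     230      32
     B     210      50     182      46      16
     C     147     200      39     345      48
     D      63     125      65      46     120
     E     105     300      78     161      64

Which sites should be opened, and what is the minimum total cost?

For any fixed open set, each work cell goes to its cheapest open site; total = fixed + service.
{D}: R1→D 63, R2→D 125, R3→D 65, R4→D 46, R5→D 120. Service 419; fixed 349; total 768.
{B, E}: service 295 + fixed 558 = 853
{A, D}: service 331 + fixed 529 = 860
{A, B, C, D, E}: R1→D 63, R2→B 50, R3→C 39, R4→B 46, R5→B 16. Service 214; fixed 1509; total 1723.
No other subset beats 768.

Open D only; minimum total cost 768.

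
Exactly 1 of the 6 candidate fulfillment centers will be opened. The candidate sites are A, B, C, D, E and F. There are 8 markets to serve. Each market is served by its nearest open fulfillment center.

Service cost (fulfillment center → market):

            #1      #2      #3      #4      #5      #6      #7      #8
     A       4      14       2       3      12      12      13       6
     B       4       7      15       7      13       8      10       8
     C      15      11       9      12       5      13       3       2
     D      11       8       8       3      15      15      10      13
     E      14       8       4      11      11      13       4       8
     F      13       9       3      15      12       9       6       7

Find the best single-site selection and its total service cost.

Choose A only; total service cost 66.

With exactly 1 open, each market uses its cheapest among the chosen.
{A}: #1→A 4, #2→A 14, #3→A 2, #4→A 3, #5→A 12, #6→A 12, #7→A 13, #8→A 6. Service cost 66.
{C}: service cost 70
{B}: service cost 72
Among all 6 size-1 choices, {A} is lowest.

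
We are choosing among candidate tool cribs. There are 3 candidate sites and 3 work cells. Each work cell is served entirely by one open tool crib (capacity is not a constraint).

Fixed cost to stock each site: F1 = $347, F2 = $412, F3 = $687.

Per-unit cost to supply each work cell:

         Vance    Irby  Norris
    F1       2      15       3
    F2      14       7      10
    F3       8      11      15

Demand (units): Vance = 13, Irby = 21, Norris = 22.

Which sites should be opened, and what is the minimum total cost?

For any fixed open set, each work cell goes to its cheapest open site; total = fixed + service.
{F1}: Vance→F1 2·13=26, Irby→F1 15·21=315, Norris→F1 3·22=66. Service 407; fixed 347; total 754.
{F2}: service 549 + fixed 412 = 961
{F1, F2}: service 239 + fixed 759 = 998
{F1, F2, F3}: service 239 + fixed 1446 = 1685
No other subset beats 754.

Open F1 only; minimum total cost 754.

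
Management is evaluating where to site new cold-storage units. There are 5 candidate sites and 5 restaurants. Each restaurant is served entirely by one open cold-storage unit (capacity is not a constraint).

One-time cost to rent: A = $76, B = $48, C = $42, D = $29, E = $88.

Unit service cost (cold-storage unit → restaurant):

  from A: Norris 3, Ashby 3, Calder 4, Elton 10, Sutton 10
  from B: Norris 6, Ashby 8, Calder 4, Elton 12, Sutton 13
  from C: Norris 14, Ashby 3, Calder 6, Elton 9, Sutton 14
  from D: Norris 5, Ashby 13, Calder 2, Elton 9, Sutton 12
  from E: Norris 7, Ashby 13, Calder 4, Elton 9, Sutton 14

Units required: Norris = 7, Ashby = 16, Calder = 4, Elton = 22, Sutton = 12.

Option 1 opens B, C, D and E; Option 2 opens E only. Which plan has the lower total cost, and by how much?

Option 1: {B, C, D, E}: Norris→D 5·7=35, Ashby→C 3·16=48, Calder→D 2·4=8, Elton→C 9·22=198, Sutton→D 12·12=144. Service 433; fixed 207; total 640.
Option 2: {E}: Norris→E 7·7=49, Ashby→E 13·16=208, Calder→E 4·4=16, Elton→E 9·22=198, Sutton→E 14·12=168. Service 639; fixed 88; total 727.
Difference: |640 − 727| = 87.

Option 1 is cheaper by 87.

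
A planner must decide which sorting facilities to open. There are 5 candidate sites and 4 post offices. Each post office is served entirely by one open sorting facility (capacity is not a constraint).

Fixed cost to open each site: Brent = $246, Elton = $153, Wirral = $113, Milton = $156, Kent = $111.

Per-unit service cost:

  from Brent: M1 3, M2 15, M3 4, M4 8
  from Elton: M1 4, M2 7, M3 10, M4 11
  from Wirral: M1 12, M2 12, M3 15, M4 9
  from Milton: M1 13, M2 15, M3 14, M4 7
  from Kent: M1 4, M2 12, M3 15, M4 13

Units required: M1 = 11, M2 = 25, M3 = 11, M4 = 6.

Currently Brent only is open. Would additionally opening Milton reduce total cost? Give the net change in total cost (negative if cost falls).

Current service cost with {Brent}: 500.
Adding Milton: each post office re-picks its cheapest; new service cost 494, saving 6.
Extra fixed cost: 156. Net change = 156 − 6 = 150.
(Totals: 746 → 896.)

No — net change +150 (cost rises by 150).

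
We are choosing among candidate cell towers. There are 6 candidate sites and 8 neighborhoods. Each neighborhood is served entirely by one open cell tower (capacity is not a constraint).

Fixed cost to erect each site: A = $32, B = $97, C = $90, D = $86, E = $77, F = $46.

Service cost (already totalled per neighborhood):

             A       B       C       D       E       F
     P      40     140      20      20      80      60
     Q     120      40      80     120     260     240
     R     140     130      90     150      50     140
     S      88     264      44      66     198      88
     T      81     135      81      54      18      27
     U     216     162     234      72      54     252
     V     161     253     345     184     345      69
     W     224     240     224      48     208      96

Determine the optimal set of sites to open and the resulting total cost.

Open C, E and F; minimum total cost 644.

For any fixed open set, each neighborhood goes to its cheapest open site; total = fixed + service.
{C, E, F}: P→C 20, Q→C 80, R→E 50, S→C 44, T→E 18, U→E 54, V→F 69, W→F 96. Service 431; fixed 213; total 644.
{D, E, F}: P→D 20, Q→D 120, R→E 50, S→D 66, T→E 18, U→E 54, V→F 69, W→D 48. Service 445; fixed 209; total 654.
{B, D, E, F}: service 365 + fixed 306 = 671
{A, B, C, D, E, F}: P→C 20, Q→B 40, R→E 50, S→C 44, T→E 18, U→E 54, V→F 69, W→D 48. Service 343; fixed 428; total 771.
No other subset beats 644.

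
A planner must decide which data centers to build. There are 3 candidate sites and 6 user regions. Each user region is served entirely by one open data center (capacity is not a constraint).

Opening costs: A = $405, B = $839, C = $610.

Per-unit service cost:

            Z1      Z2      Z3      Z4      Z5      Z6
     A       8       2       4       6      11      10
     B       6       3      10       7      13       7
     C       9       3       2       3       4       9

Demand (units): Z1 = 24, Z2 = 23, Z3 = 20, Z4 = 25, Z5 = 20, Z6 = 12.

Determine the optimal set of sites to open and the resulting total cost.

For any fixed open set, each user region goes to its cheapest open site; total = fixed + service.
{C}: Z1→C 9·24=216, Z2→C 3·23=69, Z3→C 2·20=40, Z4→C 3·25=75, Z5→C 4·20=80, Z6→C 9·12=108. Service 588; fixed 610; total 1198.
{A}: service 808 + fixed 405 = 1213
{A, C}: service 541 + fixed 1015 = 1556
{A, B, C}: service 469 + fixed 1854 = 2323
No other subset beats 1198.

Open C only; minimum total cost 1198.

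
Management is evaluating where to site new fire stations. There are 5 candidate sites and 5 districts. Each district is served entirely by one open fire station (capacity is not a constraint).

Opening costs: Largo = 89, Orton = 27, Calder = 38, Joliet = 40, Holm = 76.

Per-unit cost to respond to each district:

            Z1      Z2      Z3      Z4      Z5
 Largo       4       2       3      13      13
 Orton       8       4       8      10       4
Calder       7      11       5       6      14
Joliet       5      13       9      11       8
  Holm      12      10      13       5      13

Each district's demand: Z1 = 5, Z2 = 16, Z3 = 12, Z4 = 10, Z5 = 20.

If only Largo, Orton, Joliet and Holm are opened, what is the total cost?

Each district is assigned to its cheapest site among the open ones.
{Largo, Orton, Joliet, Holm}: Z1→Largo 4·5=20, Z2→Largo 2·16=32, Z3→Largo 3·12=36, Z4→Holm 5·10=50, Z5→Orton 4·20=80. Service 218; fixed 232; total 450.

Total cost: 450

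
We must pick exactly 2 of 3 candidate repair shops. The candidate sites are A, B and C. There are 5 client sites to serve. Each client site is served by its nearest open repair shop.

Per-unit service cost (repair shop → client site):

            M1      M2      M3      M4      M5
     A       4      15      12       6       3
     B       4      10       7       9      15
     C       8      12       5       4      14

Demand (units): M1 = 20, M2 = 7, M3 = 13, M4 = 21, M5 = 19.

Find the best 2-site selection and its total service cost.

With exactly 2 open, each client site uses its cheapest among the chosen.
{A, C}: M1→A 4·20=80, M2→C 12·7=84, M3→C 5·13=65, M4→C 4·21=84, M5→A 3·19=57. Service cost 370.
{A, B}: service cost 424
{B, C}: service cost 565
Among all 3 size-2 choices, {A, C} is lowest.

Choose A and C; total service cost 370.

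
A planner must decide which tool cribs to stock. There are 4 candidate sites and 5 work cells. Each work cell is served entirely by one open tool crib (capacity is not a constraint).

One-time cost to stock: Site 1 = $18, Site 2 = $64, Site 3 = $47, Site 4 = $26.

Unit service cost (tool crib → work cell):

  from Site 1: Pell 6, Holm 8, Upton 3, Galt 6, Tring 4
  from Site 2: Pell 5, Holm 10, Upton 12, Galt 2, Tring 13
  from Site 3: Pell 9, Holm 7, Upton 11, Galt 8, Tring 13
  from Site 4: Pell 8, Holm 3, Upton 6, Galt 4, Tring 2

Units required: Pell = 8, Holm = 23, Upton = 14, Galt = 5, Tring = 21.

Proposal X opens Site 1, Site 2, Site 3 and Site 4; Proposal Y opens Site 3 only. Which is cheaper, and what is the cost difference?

Proposal X: {Site 1, Site 2, Site 3, Site 4}: Pell→Site 2 5·8=40, Holm→Site 4 3·23=69, Upton→Site 1 3·14=42, Galt→Site 2 2·5=10, Tring→Site 4 2·21=42. Service 203; fixed 155; total 358.
Proposal Y: {Site 3}: Pell→Site 3 9·8=72, Holm→Site 3 7·23=161, Upton→Site 3 11·14=154, Galt→Site 3 8·5=40, Tring→Site 3 13·21=273. Service 700; fixed 47; total 747.
Difference: |358 − 747| = 389.

Proposal X is cheaper by 389.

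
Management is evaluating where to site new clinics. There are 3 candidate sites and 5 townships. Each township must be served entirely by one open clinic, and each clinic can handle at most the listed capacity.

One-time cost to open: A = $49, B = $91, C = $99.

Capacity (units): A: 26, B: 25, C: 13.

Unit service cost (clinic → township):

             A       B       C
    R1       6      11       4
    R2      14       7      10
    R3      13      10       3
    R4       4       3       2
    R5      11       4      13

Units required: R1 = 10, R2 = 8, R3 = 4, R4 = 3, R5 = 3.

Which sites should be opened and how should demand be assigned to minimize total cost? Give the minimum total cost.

Minimum total cost: 317

Open {A, B}: R1→A 6·10=60, R2→B 7·8=56, R3→B 10·4=40, R4→B 3·3=9, R5→B 4·3=12.
Loads: A carries 10/26, B carries 18/25. Service 177; fixed 140; total 317.
Next best feasible plan costs 320.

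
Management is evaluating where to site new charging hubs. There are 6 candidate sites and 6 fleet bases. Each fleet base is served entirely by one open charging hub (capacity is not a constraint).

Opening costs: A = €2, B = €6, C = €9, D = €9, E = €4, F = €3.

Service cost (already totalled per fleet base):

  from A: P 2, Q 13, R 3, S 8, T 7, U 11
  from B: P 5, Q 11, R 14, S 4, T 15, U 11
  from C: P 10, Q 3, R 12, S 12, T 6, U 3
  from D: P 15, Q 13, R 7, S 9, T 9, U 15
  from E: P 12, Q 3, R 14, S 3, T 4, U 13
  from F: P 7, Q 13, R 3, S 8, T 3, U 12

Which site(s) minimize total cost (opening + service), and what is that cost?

For any fixed open set, each fleet base goes to its cheapest open site; total = fixed + service.
{A, E}: P→A 2, Q→E 3, R→A 3, S→E 3, T→E 4, U→A 11. Service 26; fixed 6; total 32.
{A, C, E}: service 18 + fixed 15 = 33
{A, E, F}: P→A 2, Q→E 3, R→A 3, S→E 3, T→F 3, U→A 11. Service 25; fixed 9; total 34.
{A, B, C, D, E, F}: service 17 + fixed 33 = 50
No other subset beats 32.

Open A and E; minimum total cost 32.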